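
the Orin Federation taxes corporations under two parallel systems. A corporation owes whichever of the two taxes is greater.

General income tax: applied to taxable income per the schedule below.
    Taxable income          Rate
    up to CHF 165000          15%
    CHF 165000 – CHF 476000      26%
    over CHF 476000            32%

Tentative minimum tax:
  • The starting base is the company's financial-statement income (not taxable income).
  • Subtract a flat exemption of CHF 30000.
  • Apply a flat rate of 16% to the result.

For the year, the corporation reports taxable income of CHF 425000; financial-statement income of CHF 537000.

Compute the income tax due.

General income tax:
  CHF 165000 × 15% = CHF 24750
  CHF 260000 × 26% = CHF 67600
  → CHF 92350

Tentative minimum tax:
  Base (financial-statement income): CHF 537000
  Less exemption CHF 30000 → base CHF 507000
  CHF 507000 × 16% = CHF 81120

CHF 92350 > CHF 81120, so the general income tax governs.

CHF 92350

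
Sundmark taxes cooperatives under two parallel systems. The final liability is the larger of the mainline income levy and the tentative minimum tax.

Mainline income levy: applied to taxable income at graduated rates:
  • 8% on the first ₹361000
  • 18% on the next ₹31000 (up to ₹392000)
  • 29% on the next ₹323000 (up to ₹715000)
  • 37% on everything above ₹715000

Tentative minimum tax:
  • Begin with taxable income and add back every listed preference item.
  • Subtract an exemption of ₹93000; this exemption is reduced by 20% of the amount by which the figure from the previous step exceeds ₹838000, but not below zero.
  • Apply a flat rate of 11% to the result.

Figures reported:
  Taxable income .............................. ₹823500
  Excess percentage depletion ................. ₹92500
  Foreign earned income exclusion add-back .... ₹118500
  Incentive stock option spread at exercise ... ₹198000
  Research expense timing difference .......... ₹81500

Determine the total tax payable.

₹168275

Mainline income levy:
  ₹361000 × 8% = ₹28880
  ₹31000 × 18% = ₹5580
  ₹323000 × 29% = ₹93670
  ₹108500 × 37% = ₹40145
  → ₹168275

Tentative minimum tax:
  Adjusted income: ₹823500 + ₹92500 + ₹118500 + ₹198000 + ₹81500 = ₹1314000
  Exemption: 20% × (₹1314000 − ₹838000) = ₹95200 ≥ ₹93000, so the exemption is fully phased out
  Base: ₹1314000 − ₹0 = ₹1314000
  ₹1314000 × 11% = ₹144540

₹168275 > ₹144540, so the mainline income levy governs.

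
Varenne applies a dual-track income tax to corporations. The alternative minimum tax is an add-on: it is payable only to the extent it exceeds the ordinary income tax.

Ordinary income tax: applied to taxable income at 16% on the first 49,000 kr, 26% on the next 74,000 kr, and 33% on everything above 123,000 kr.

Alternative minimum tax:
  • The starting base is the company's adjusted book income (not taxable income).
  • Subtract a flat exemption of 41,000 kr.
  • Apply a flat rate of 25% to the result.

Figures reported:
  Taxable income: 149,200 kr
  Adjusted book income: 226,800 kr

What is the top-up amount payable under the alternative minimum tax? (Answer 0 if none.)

Alternative minimum tax:
  Base (adjusted book income): 226,800 kr
  Less exemption 41,000 kr → base 185,800 kr
  185,800 kr × 25% = 46,450 kr

Ordinary income tax:
  49,000 kr × 16% = 7,840 kr
  74,000 kr × 26% = 19,240 kr
  26,200 kr × 33% = 8,646 kr
  → 35,726 kr

Excess of alternative minimum tax over ordinary income tax: 46,450 kr − 35,726 kr = 10,724 kr.

10,724 kr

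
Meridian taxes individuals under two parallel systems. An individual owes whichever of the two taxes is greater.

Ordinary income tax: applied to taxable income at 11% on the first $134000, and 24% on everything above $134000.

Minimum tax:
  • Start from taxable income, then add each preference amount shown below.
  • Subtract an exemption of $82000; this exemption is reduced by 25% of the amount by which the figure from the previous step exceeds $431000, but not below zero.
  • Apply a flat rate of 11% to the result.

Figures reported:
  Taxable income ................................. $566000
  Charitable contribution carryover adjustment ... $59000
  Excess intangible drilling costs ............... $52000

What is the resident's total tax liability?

Minimum tax:
  Adjusted income: $566000 + $59000 + $52000 = $677000
  Exemption: $82000 − 25% × ($677000 − $431000) = $82000 − $61500 = $20500
  Base: $677000 − $20500 = $656500
  $656500 × 11% = $72215

Ordinary income tax:
  $134000 × 11% = $14740
  $432000 × 24% = $103680
  → $118420

$118420 > $72215, so the ordinary income tax governs.

$118420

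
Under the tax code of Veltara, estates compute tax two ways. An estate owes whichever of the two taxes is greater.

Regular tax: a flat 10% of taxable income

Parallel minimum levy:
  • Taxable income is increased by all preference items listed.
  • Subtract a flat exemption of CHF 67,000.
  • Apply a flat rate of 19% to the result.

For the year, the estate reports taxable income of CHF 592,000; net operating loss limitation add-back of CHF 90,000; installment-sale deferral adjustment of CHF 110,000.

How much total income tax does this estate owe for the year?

CHF 137,750

Regular tax:
  CHF 592,000 × 10% = CHF 59,200

Parallel minimum levy:
  Adjusted income: CHF 592,000 + CHF 90,000 + CHF 110,000 = CHF 792,000
  Less exemption CHF 67,000 → base CHF 725,000
  CHF 725,000 × 19% = CHF 137,750

CHF 137,750 > CHF 59,200, so the parallel minimum levy is the binding amount.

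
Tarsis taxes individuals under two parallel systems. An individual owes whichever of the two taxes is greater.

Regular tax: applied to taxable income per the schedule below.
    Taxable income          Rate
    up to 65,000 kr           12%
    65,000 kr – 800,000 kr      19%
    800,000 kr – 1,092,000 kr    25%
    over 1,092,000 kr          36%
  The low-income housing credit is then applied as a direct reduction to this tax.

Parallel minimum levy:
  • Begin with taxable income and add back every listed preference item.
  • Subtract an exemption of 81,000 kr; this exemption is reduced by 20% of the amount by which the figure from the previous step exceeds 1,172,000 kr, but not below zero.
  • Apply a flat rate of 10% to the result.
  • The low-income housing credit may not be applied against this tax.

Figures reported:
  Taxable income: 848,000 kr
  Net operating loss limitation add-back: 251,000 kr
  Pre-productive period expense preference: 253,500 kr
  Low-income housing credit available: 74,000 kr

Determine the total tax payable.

Regular tax:
  65,000 kr × 12% = 7,800 kr
  735,000 kr × 19% = 139,650 kr
  48,000 kr × 25% = 12,000 kr
  → 159,450 kr
  Less low-income housing credit 74,000 kr → 85,450 kr

Parallel minimum levy:
  Adjusted income: 848,000 kr + 251,000 kr + 253,500 kr = 1,352,500 kr
  Exemption: 81,000 kr − 20% × (1,352,500 kr − 1,172,000 kr) = 81,000 kr − 36,100 kr = 44,900 kr
  Base: 1,352,500 kr − 44,900 kr = 1,307,600 kr
  1,307,600 kr × 10% = 130,760 kr

130,760 kr > 85,450 kr, so the parallel minimum levy is the binding amount.

130,760 kr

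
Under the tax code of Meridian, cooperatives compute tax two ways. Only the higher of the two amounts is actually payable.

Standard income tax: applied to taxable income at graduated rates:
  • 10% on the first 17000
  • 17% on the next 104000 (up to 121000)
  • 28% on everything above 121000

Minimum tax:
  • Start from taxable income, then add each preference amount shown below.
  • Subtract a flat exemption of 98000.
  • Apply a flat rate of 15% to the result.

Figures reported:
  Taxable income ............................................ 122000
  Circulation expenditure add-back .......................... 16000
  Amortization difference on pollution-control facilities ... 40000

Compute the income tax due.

19660

Standard income tax:
  17000 × 10% = 1700
  104000 × 17% = 17680
  1000 × 28% = 280
  → 19660

Minimum tax:
  Adjusted income: 122000 + 16000 + 40000 = 178000
  Less exemption 98000 → base 80000
  80000 × 15% = 12000

19660 > 12000, so the standard income tax governs.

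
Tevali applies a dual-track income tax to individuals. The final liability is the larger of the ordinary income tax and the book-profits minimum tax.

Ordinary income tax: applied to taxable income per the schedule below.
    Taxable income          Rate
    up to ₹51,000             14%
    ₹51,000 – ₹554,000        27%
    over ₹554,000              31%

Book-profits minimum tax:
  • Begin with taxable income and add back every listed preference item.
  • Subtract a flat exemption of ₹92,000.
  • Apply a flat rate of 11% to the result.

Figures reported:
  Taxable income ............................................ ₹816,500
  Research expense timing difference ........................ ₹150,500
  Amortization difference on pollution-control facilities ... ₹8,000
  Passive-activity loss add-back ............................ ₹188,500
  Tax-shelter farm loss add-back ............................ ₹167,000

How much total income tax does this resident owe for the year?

₹224,325

Ordinary income tax:
  ₹51,000 × 14% = ₹7,140
  ₹503,000 × 27% = ₹135,810
  ₹262,500 × 31% = ₹81,375
  → ₹224,325

Book-profits minimum tax:
  Adjusted income: ₹816,500 + ₹150,500 + ₹8,000 + ₹188,500 + ₹167,000 = ₹1,330,500
  Less exemption ₹92,000 → base ₹1,238,500
  ₹1,238,500 × 11% = ₹136,235

₹224,325 > ₹136,235, so the ordinary income tax governs.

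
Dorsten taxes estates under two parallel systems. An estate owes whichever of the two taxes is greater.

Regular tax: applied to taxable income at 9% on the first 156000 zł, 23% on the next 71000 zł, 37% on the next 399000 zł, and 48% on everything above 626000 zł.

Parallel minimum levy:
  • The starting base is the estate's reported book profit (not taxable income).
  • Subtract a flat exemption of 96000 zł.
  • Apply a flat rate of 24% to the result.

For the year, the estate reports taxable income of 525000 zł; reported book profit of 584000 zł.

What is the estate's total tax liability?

Parallel minimum levy:
  Base (reported book profit): 584000 zł
  Less exemption 96000 zł → base 488000 zł
  488000 zł × 24% = 117120 zł

Regular tax:
  156000 zł × 9% = 14040 zł
  71000 zł × 23% = 16330 zł
  298000 zł × 37% = 110260 zł
  → 140630 zł

140630 zł > 117120 zł, so the regular tax governs.

140630 zł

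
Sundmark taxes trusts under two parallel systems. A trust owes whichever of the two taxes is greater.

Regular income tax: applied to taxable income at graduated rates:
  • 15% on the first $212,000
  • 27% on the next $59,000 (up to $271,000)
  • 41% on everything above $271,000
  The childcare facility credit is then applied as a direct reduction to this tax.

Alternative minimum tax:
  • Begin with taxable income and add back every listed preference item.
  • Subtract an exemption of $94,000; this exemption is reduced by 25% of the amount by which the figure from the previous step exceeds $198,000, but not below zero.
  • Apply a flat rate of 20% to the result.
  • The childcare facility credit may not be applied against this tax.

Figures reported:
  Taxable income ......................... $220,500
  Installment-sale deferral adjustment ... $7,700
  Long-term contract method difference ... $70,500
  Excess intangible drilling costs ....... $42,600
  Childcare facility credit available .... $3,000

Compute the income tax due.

$56,625

Alternative minimum tax:
  Adjusted income: $220,500 + $7,700 + $70,500 + $42,600 = $341,300
  Exemption: $94,000 − 25% × ($341,300 − $198,000) = $94,000 − $35,825 = $58,175
  Base: $341,300 − $58,175 = $283,125
  $283,125 × 20% = $56,625

Regular income tax:
  $212,000 × 15% = $31,800
  $8,500 × 27% = $2,295
  → $34,095
  Less childcare facility credit $3,000 → $31,095

$56,625 > $31,095, so the alternative minimum tax is the binding amount.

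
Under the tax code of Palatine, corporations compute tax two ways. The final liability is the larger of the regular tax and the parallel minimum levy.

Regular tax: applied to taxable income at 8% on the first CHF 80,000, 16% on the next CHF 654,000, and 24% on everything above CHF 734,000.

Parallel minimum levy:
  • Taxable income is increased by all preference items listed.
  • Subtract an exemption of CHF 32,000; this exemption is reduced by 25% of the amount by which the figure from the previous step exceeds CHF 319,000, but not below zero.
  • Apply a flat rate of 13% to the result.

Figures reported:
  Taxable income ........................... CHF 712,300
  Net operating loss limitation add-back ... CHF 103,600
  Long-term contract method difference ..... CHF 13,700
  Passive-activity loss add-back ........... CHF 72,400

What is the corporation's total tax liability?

CHF 117,260

Regular tax:
  CHF 80,000 × 8% = CHF 6,400
  CHF 632,300 × 16% = CHF 101,168
  → CHF 107,568

Parallel minimum levy:
  Adjusted income: CHF 712,300 + CHF 103,600 + CHF 13,700 + CHF 72,400 = CHF 902,000
  Exemption: 25% × (CHF 902,000 − CHF 319,000) = CHF 145,750 ≥ CHF 32,000, so the exemption is fully phased out
  Base: CHF 902,000 − CHF 0 = CHF 902,000
  CHF 902,000 × 13% = CHF 117,260

CHF 117,260 > CHF 107,568, so the parallel minimum levy is the binding amount.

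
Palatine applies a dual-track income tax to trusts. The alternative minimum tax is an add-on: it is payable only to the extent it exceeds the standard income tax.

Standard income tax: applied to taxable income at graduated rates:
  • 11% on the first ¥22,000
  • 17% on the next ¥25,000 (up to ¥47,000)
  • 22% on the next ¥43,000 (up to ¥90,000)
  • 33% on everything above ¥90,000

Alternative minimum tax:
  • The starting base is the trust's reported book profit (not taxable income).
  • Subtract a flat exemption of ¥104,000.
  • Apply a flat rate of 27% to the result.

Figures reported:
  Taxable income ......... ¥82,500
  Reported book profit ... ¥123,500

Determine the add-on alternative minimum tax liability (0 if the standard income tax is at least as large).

¥0

Standard income tax:
  ¥22,000 × 11% = ¥2,420
  ¥25,000 × 17% = ¥4,250
  ¥35,500 × 22% = ¥7,810
  → ¥14,480

Alternative minimum tax:
  Base (reported book profit): ¥123,500
  Less exemption ¥104,000 → base ¥19,500
  ¥19,500 × 27% = ¥5,265

¥5,265 ≤ ¥14,480, so no add-on is due.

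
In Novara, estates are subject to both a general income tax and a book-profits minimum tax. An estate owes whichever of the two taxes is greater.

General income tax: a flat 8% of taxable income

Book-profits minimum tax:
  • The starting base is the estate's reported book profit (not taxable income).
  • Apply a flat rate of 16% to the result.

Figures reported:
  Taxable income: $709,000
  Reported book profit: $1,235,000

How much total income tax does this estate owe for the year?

Book-profits minimum tax:
  Base (reported book profit): $1,235,000
  $1,235,000 × 16% = $197,600

General income tax:
  $709,000 × 8% = $56,720

$197,600 > $56,720, so the book-profits minimum tax is the binding amount.

$197,600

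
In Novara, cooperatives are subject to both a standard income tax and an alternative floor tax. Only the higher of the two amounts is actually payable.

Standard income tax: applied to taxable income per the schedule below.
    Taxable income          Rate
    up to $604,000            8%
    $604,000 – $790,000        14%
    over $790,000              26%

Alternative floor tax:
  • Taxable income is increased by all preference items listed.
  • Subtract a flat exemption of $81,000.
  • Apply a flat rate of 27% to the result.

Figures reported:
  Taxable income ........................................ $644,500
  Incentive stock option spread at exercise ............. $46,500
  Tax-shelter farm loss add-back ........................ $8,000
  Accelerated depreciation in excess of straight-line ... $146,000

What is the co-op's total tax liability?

Alternative floor tax:
  Adjusted income: $644,500 + $46,500 + $8,000 + $146,000 = $845,000
  Less exemption $81,000 → base $764,000
  $764,000 × 27% = $206,280

Standard income tax:
  $604,000 × 8% = $48,320
  $40,500 × 14% = $5,670
  → $53,990

$206,280 > $53,990, so the alternative floor tax is the binding amount.

$206,280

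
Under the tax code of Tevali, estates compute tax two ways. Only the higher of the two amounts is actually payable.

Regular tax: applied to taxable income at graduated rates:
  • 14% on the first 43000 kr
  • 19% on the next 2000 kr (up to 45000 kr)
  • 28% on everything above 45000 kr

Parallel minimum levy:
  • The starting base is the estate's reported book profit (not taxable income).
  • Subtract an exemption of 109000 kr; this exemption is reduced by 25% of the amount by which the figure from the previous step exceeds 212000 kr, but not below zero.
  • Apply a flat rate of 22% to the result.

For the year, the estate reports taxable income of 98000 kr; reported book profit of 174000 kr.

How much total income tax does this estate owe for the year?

21240 kr

Parallel minimum levy:
  Base (reported book profit): 174000 kr
  Exemption: 174000 kr ≤ 212000 kr, so full 109000 kr applies
  Base: 174000 kr − 109000 kr = 65000 kr
  65000 kr × 22% = 14300 kr

Regular tax:
  43000 kr × 14% = 6020 kr
  2000 kr × 19% = 380 kr
  53000 kr × 28% = 14840 kr
  → 21240 kr

21240 kr > 14300 kr, so the regular tax governs.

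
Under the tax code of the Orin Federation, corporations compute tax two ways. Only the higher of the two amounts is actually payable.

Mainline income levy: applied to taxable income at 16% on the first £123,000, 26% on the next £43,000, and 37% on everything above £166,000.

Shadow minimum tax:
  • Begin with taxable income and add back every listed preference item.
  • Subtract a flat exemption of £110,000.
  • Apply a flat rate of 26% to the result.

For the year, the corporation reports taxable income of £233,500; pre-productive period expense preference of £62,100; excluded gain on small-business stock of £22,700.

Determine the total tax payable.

Shadow minimum tax:
  Adjusted income: £233,500 + £62,100 + £22,700 = £318,300
  Less exemption £110,000 → base £208,300
  £208,300 × 26% = £54,158

Mainline income levy:
  £123,000 × 16% = £19,680
  £43,000 × 26% = £11,180
  £67,500 × 37% = £24,975
  → £55,835

£55,835 > £54,158, so the mainline income levy governs.

£55,835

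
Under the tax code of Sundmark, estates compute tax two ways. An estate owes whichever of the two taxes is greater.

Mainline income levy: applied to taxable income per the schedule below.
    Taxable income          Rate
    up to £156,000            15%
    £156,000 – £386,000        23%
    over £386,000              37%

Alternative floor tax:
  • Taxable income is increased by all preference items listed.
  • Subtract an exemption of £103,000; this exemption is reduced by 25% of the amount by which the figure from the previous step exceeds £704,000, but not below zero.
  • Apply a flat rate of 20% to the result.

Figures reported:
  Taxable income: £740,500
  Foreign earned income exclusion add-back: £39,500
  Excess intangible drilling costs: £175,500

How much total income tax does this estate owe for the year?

£207,465

Alternative floor tax:
  Adjusted income: £740,500 + £39,500 + £175,500 = £955,500
  Exemption: £103,000 − 25% × (£955,500 − £704,000) = £103,000 − £62,875 = £40,125
  Base: £955,500 − £40,125 = £915,375
  £915,375 × 20% = £183,075

Mainline income levy:
  £156,000 × 15% = £23,400
  £230,000 × 23% = £52,900
  £354,500 × 37% = £131,165
  → £207,465

£207,465 > £183,075, so the mainline income levy governs.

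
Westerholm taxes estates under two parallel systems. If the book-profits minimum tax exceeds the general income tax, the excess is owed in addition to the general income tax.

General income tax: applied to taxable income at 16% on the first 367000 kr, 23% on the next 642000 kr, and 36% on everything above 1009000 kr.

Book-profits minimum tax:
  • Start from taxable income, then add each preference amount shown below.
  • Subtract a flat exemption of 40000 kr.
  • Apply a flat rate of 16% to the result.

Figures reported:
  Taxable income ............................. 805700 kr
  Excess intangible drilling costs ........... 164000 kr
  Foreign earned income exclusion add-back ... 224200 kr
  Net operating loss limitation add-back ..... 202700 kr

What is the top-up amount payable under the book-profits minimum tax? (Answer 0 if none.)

Book-profits minimum tax:
  Adjusted income: 805700 kr + 164000 kr + 224200 kr + 202700 kr = 1396600 kr
  Less exemption 40000 kr → base 1356600 kr
  1356600 kr × 16% = 217056 kr

General income tax:
  367000 kr × 16% = 58720 kr
  438700 kr × 23% = 100901 kr
  → 159621 kr

Excess of book-profits minimum tax over general income tax: 217056 kr − 159621 kr = 57435 kr.

57435 kr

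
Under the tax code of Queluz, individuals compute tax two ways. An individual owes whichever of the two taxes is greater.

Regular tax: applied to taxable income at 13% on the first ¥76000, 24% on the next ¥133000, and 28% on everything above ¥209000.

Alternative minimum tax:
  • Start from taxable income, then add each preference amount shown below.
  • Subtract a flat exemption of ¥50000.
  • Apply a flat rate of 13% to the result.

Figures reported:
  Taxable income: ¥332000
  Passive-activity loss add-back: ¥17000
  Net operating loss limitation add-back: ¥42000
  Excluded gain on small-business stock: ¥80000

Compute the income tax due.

¥76240

Regular tax:
  ¥76000 × 13% = ¥9880
  ¥133000 × 24% = ¥31920
  ¥123000 × 28% = ¥34440
  → ¥76240

Alternative minimum tax:
  Adjusted income: ¥332000 + ¥17000 + ¥42000 + ¥80000 = ¥471000
  Less exemption ¥50000 → base ¥421000
  ¥421000 × 13% = ¥54730

¥76240 > ¥54730, so the regular tax governs.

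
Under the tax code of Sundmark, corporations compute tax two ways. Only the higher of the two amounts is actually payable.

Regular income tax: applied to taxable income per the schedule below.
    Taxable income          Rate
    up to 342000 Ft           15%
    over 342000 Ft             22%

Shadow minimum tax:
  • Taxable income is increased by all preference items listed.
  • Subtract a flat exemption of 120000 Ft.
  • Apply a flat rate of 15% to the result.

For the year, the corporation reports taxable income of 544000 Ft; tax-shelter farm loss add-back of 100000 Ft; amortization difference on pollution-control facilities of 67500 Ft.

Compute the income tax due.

Regular income tax:
  342000 Ft × 15% = 51300 Ft
  202000 Ft × 22% = 44440 Ft
  → 95740 Ft

Shadow minimum tax:
  Adjusted income: 544000 Ft + 100000 Ft + 67500 Ft = 711500 Ft
  Less exemption 120000 Ft → base 591500 Ft
  591500 Ft × 15% = 88725 Ft

95740 Ft > 88725 Ft, so the regular income tax governs.

95740 Ft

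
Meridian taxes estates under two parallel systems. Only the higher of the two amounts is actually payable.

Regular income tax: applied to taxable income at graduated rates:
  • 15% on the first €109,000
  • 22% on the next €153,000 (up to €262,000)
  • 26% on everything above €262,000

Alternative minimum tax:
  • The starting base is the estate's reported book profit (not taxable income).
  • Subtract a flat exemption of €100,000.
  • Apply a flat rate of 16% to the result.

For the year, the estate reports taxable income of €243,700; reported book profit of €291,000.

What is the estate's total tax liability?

€45,984

Regular income tax:
  €109,000 × 15% = €16,350
  €134,700 × 22% = €29,634
  → €45,984

Alternative minimum tax:
  Base (reported book profit): €291,000
  Less exemption €100,000 → base €191,000
  €191,000 × 16% = €30,560

€45,984 > €30,560, so the regular income tax governs.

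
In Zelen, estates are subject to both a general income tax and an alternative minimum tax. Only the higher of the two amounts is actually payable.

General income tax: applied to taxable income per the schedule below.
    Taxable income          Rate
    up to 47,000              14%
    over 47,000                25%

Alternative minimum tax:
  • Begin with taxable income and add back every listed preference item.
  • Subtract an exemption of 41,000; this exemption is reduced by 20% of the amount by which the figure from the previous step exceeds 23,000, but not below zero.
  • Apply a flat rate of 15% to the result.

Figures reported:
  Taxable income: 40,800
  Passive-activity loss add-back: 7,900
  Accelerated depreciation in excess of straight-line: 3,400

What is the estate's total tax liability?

5,712

Alternative minimum tax:
  Adjusted income: 40,800 + 7,900 + 3,400 = 52,100
  Exemption: 41,000 − 20% × (52,100 − 23,000) = 41,000 − 5,820 = 35,180
  Base: 52,100 − 35,180 = 16,920
  16,920 × 15% = 2,538

General income tax:
  40,800 × 14% = 5,712

5,712 > 2,538, so the general income tax governs.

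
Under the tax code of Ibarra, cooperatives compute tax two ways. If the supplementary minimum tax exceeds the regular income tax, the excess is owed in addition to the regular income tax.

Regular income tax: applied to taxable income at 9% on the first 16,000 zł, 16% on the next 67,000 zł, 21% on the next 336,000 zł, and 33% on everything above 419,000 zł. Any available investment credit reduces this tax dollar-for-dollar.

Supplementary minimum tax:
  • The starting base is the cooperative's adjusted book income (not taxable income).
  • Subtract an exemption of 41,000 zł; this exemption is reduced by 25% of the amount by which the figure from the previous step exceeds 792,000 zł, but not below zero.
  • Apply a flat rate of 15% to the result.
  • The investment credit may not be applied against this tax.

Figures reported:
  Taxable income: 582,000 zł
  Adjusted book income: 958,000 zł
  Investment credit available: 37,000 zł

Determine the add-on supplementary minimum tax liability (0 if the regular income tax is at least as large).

Regular income tax:
  16,000 zł × 9% = 1,440 zł
  67,000 zł × 16% = 10,720 zł
  336,000 zł × 21% = 70,560 zł
  163,000 zł × 33% = 53,790 zł
  → 136,510 zł
  Less investment credit 37,000 zł → 99,510 zł

Supplementary minimum tax:
  Base (adjusted book income): 958,000 zł
  Exemption: 25% × (958,000 zł − 792,000 zł) = 41,500 zł ≥ 41,000 zł, so the exemption is fully phased out
  Base: 958,000 zł − 0 zł = 958,000 zł
  958,000 zł × 15% = 143,700 zł

Excess of supplementary minimum tax over regular income tax: 143,700 zł − 99,510 zł = 44,190 zł.

44,190 zł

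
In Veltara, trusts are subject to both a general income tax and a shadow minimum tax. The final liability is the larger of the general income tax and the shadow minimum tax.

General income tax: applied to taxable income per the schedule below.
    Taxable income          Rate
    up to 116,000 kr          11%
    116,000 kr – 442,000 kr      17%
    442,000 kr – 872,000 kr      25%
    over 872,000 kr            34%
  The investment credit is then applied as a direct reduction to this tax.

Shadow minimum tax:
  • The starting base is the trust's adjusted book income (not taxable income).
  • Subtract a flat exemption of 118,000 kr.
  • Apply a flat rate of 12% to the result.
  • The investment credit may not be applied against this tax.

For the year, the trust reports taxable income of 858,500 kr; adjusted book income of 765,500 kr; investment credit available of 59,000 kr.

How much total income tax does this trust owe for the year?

Shadow minimum tax:
  Base (adjusted book income): 765,500 kr
  Less exemption 118,000 kr → base 647,500 kr
  647,500 kr × 12% = 77,700 kr

General income tax:
  116,000 kr × 11% = 12,760 kr
  326,000 kr × 17% = 55,420 kr
  416,500 kr × 25% = 104,125 kr
  → 172,305 kr
  Less investment credit 59,000 kr → 113,305 kr

113,305 kr > 77,700 kr, so the general income tax governs.

113,305 kr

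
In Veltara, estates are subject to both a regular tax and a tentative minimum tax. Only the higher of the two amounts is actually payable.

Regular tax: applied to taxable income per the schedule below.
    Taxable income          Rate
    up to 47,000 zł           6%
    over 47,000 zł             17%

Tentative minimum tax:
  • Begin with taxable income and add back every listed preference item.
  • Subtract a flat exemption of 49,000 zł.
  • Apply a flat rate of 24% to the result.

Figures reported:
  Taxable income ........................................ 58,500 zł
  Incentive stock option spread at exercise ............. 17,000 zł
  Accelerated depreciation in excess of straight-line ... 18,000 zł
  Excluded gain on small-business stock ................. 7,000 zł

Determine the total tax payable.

Regular tax:
  47,000 zł × 6% = 2,820 zł
  11,500 zł × 17% = 1,955 zł
  → 4,775 zł

Tentative minimum tax:
  Adjusted income: 58,500 zł + 17,000 zł + 18,000 zł + 7,000 zł = 100,500 zł
  Less exemption 49,000 zł → base 51,500 zł
  51,500 zł × 24% = 12,360 zł

12,360 zł > 4,775 zł, so the tentative minimum tax is the binding amount.

12,360 zł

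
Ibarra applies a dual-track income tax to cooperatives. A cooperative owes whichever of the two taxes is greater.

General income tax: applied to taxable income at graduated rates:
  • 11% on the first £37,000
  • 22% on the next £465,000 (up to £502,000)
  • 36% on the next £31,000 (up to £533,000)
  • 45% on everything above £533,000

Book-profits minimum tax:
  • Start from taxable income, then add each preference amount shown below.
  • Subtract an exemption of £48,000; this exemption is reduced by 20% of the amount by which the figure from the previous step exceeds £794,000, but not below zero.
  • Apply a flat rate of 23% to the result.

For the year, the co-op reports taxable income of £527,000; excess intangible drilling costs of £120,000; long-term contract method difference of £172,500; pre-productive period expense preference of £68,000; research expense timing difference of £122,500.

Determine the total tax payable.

General income tax:
  £37,000 × 11% = £4,070
  £465,000 × 22% = £102,300
  £25,000 × 36% = £9,000
  → £115,370

Book-profits minimum tax:
  Adjusted income: £527,000 + £120,000 + £172,500 + £68,000 + £122,500 = £1,010,000
  Exemption: £48,000 − 20% × (£1,010,000 − £794,000) = £48,000 − £43,200 = £4,800
  Base: £1,010,000 − £4,800 = £1,005,200
  £1,005,200 × 23% = £231,196

£231,196 > £115,370, so the book-profits minimum tax is the binding amount.

£231,196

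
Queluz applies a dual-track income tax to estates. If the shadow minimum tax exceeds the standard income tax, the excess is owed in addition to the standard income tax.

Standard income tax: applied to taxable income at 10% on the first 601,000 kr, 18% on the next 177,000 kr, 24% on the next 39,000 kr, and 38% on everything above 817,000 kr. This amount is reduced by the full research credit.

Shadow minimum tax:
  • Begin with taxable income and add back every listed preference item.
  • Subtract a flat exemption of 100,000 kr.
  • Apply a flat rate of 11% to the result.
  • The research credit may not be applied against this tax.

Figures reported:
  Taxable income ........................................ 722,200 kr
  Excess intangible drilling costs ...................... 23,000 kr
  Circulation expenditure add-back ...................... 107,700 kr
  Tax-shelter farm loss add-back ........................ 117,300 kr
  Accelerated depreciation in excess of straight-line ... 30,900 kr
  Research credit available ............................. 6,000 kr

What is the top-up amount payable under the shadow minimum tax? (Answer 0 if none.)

Shadow minimum tax:
  Adjusted income: 722,200 kr + 23,000 kr + 107,700 kr + 117,300 kr + 30,900 kr = 1,001,100 kr
  Less exemption 100,000 kr → base 901,100 kr
  901,100 kr × 11% = 99,121 kr

Standard income tax:
  601,000 kr × 10% = 60,100 kr
  121,200 kr × 18% = 21,816 kr
  → 81,916 kr
  Less research credit 6,000 kr → 75,916 kr

Excess of shadow minimum tax over standard income tax: 99,121 kr − 75,916 kr = 23,205 kr.

23,205 kr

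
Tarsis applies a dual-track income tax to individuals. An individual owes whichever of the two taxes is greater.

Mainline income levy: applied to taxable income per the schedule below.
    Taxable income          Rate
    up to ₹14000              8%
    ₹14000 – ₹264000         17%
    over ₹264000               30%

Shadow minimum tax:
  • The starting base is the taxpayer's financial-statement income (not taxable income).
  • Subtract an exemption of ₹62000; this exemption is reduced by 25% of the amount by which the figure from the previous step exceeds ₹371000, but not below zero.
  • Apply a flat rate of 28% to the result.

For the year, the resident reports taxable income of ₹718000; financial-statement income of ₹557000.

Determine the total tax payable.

₹179820

Mainline income levy:
  ₹14000 × 8% = ₹1120
  ₹250000 × 17% = ₹42500
  ₹454000 × 30% = ₹136200
  → ₹179820

Shadow minimum tax:
  Base (financial-statement income): ₹557000
  Exemption: ₹62000 − 25% × (₹557000 − ₹371000) = ₹62000 − ₹46500 = ₹15500
  Base: ₹557000 − ₹15500 = ₹541500
  ₹541500 × 28% = ₹151620

₹179820 > ₹151620, so the mainline income levy governs.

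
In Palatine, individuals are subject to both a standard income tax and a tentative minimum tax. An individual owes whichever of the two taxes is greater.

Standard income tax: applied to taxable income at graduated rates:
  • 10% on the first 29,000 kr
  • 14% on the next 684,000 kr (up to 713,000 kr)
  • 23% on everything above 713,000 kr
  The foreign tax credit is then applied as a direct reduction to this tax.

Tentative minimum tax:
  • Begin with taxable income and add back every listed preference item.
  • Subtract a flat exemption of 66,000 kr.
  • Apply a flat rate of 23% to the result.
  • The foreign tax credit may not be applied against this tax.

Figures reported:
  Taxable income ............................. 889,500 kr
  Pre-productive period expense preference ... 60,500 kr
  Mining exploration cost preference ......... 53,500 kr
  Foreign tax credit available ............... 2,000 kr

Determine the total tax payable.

Standard income tax:
  29,000 kr × 10% = 2,900 kr
  684,000 kr × 14% = 95,760 kr
  176,500 kr × 23% = 40,595 kr
  → 139,255 kr
  Less foreign tax credit 2,000 kr → 137,255 kr

Tentative minimum tax:
  Adjusted income: 889,500 kr + 60,500 kr + 53,500 kr = 1,003,500 kr
  Less exemption 66,000 kr → base 937,500 kr
  937,500 kr × 23% = 215,625 kr

215,625 kr > 137,255 kr, so the tentative minimum tax is the binding amount.

215,625 kr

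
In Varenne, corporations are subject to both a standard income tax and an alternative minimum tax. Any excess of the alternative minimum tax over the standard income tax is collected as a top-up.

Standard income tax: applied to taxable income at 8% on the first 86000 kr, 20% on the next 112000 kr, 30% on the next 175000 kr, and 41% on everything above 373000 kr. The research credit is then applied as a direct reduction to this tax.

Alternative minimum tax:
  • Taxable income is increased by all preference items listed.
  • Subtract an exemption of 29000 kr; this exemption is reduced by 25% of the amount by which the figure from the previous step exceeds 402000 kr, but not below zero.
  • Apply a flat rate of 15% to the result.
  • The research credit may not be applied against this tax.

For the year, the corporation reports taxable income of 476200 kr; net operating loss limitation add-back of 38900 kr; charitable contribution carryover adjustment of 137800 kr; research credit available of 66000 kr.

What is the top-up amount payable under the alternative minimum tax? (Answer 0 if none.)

Alternative minimum tax:
  Adjusted income: 476200 kr + 38900 kr + 137800 kr = 652900 kr
  Exemption: 25% × (652900 kr − 402000 kr) = 62725 kr ≥ 29000 kr, so the exemption is fully phased out
  Base: 652900 kr − 0 kr = 652900 kr
  652900 kr × 15% = 97935 kr

Standard income tax:
  86000 kr × 8% = 6880 kr
  112000 kr × 20% = 22400 kr
  175000 kr × 30% = 52500 kr
  103200 kr × 41% = 42312 kr
  → 124092 kr
  Less research credit 66000 kr → 58092 kr

Excess of alternative minimum tax over standard income tax: 97935 kr − 58092 kr = 39843 kr.

39843 kr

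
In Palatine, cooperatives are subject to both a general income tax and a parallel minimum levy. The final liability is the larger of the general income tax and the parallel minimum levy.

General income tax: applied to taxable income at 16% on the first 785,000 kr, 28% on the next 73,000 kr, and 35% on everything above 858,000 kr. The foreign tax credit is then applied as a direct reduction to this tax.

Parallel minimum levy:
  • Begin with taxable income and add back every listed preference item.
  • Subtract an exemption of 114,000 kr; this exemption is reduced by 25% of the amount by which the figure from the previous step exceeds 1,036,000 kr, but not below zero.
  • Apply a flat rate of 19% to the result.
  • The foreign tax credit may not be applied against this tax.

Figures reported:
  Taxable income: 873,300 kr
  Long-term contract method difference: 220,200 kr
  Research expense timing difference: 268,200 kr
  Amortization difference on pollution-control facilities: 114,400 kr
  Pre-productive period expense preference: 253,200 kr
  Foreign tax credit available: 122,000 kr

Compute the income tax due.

General income tax:
  785,000 kr × 16% = 125,600 kr
  73,000 kr × 28% = 20,440 kr
  15,300 kr × 35% = 5,355 kr
  → 151,395 kr
  Less foreign tax credit 122,000 kr → 29,395 kr

Parallel minimum levy:
  Adjusted income: 873,300 kr + 220,200 kr + 268,200 kr + 114,400 kr + 253,200 kr = 1,729,300 kr
  Exemption: 25% × (1,729,300 kr − 1,036,000 kr) = 173,325 kr ≥ 114,000 kr, so the exemption is fully phased out
  Base: 1,729,300 kr − 0 kr = 1,729,300 kr
  1,729,300 kr × 19% = 328,567 kr

328,567 kr > 29,395 kr, so the parallel minimum levy is the binding amount.

328,567 kr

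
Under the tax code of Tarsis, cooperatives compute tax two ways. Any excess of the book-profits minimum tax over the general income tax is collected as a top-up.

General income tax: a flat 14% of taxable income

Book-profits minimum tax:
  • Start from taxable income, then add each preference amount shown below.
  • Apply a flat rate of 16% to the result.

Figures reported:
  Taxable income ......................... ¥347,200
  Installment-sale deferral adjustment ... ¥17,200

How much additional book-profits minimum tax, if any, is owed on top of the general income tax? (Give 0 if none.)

¥9,696

General income tax:
  ¥347,200 × 14% = ¥48,608

Book-profits minimum tax:
  Adjusted income: ¥347,200 + ¥17,200 = ¥364,400
  ¥364,400 × 16% = ¥58,304

Excess of book-profits minimum tax over general income tax: ¥58,304 − ¥48,608 = ¥9,696.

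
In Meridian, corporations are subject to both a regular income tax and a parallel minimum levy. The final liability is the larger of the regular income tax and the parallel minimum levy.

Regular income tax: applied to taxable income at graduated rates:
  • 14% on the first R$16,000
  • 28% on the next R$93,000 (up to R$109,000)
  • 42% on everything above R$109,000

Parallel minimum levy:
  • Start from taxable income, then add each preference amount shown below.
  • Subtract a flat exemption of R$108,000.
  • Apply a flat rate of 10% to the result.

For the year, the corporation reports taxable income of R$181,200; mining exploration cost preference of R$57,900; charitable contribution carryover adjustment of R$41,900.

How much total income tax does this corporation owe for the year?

R$58,604

Regular income tax:
  R$16,000 × 14% = R$2,240
  R$93,000 × 28% = R$26,040
  R$72,200 × 42% = R$30,324
  → R$58,604

Parallel minimum levy:
  Adjusted income: R$181,200 + R$57,900 + R$41,900 = R$281,000
  Less exemption R$108,000 → base R$173,000
  R$173,000 × 10% = R$17,300

R$58,604 > R$17,300, so the regular income tax governs.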